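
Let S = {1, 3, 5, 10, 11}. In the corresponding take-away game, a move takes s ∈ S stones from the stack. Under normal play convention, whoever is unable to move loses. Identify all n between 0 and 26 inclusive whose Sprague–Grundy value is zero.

G(0) = 0
G(1) = mex{0} = 1
G(2) = mex{1} = 0
G(3) = mex{0,0} = 1
G(4) = mex{1,1} = 0
G(5) = mex{0,0,0} = 1
G(6) = mex{1,1,1} = 0
G(7) = mex{0,0,0} = 1
G(8) = mex{1,1,1} = 0
G(9) = mex{0,0,0} = 1
G(10) = mex{1,1,1,0} = 2
G(11) = mex{2,0,0,1,0} = 3
G(12) = mex{3,1,1,0,1} = 2
G(13) = mex{2,2,0,1,0} = 3
G(14) = mex{3,3,1,0,1} = 2
G(15) = mex{2,2,2,1,0} = 3
G(16) = mex{3,3,3,0,1} = 2
G(17) = mex{2,2,2,1,0} = 3
G(18) = mex{3,3,3,0,1} = 2
G(19) = mex{2,2,2,1,0} = 3
G(20) = mex{3,3,3,2,1} = 0
G(21) = mex{0,2,2,3,2} = 1
G(22) = mex{1,3,3,2,3} = 0
G(23) = mex{0,0,2,3,2} = 1
G(24) = mex{1,1,3,2,3} = 0
G(25) = mex{0,0,0,3,2} = 1
G(26) = mex{1,1,1,2,3} = 0
P-positions are exactly the n with G(n) = 0.

0, 2, 4, 6, 8, 20, 22, 24, 26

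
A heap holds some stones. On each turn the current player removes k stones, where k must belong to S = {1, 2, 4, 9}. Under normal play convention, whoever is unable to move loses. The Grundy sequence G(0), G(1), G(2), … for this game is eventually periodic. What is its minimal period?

11

G(0) = 0
G(1) = mex{0} = 1
G(2) = mex{1,0} = 2
G(3) = mex{2,1} = 0
G(4) = mex{0,2,0} = 1
G(5) = mex{1,0,1} = 2
G(6) = mex{2,1,2} = 0
G(7) = mex{0,2,0} = 1
G(8) = mex{1,0,1} = 2
G(9) = mex{2,1,2,0} = 3
G(10) = mex{3,2,0,1} = 4
G(11) = mex{4,3,1,2} = 0
G(12) = mex{0,4,2,0} = 1
G(13) = mex{1,0,3,1} = 2
G(14) = mex{2,1,4,2} = 0
G(15) = mex{0,2,0,0} = 1
G(16) = mex{1,0,1,1} = 2
G(17) = mex{2,1,2,2} = 0
G(18) = mex{0,2,0,3} = 1
G(19) = mex{1,0,1,4} = 2
G(20) = mex{2,1,2,0} = 3
G(21) = mex{3,2,0,1} = 4
G(22) = mex{4,3,1,2} = 0
G(23) = mex{0,4,2,0} = 1
G(n+11) = G(n) holds for n = 0,…,8 (a full window of length max(S) = 9), so the sequence is purely periodic with period 11.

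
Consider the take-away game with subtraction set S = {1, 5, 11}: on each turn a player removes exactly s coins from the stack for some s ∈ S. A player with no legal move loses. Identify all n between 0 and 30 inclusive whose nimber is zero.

n :  0  1  2  3  4  5  6  7  8  9 10 11 12 13 14 15 16 17 18 19 20 21 22 23 24 25 26 27 28 29 30
G :  0  1  0  1  0  1  0  1  0  1  0  1  0  1  0  1  0  1  0  1  0  1  0  1  0  1  0  1  0  1  0
P-positions are exactly the n with G(n) = 0.

0, 2, 4, 6, 8, 10, 12, 14, 16, 18, 20, 22, 24, 26, 28, 30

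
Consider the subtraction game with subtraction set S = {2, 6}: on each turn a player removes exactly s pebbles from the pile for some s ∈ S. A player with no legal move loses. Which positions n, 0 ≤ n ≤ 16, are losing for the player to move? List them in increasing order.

0, 1, 4, 5, 8, 9, 12, 13, 16

n :  0  1  2  3  4  5  6  7  8  9 10 11 12 13 14 15 16
G :  0  0  1  1  0  0  1  1  0  0  1  1  0  0  1  1  0
P-positions are exactly the n with G(n) = 0.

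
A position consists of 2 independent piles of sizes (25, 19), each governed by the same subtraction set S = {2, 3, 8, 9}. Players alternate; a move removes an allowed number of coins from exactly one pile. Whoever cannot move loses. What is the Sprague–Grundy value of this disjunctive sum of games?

All piles use S = {2, 3, 8, 9}:
n :  0  1  2  3  4  5  6  7  8  9 10 11 12 13 14 15 16 17 18 19 20 21 22 23 24 25
G :  0  0  1  1  2  0  0  1  1  2  2  0  0  1  1  2  0  0  1  1  2  2  0  0  1  1
Pile A: G(25) = 1.
Pile B: G(19) = 1.
Combined Grundy value = 1 ⊕ 1 = 0.

0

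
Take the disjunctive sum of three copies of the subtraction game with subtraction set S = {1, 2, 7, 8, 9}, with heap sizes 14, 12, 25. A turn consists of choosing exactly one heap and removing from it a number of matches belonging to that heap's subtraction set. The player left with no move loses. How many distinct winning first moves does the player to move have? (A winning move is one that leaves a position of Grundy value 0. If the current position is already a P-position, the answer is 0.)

All heaps use S = {1, 2, 7, 8, 9}:
n :  0  1  2  3  4  5  6  7  8  9 10 11 12 13 14 15 16 17 18 19 20 21 22 23 24 25
G :  0  1  2  0  1  2  0  1  2  3  4  5  3  4  5  3  0  1  2  0  1  2  0  1  2  3
Heap A: G(14) = 5.
Heap B: G(12) = 3.
Heap C: G(25) = 3.
Combined Grundy value = 5 ⊕ 3 ⊕ 3 = 5.
A winning move leaves total XOR = 0, i.e. changes one component's Grundy value g to g ⊕ X where X is the current total.
Heap A: need g' = 5⊕5 = 0. Options: 14−1→G=4, 14−2→G=3, 14−7→G=1, 14−8→G=0, 14−9→G=2. Hits: 1.
Heap B: need g' = 3⊕5 = 6. Options: 12−1→G=5, 12−2→G=4, 12−7→G=2, 12−8→G=1, 12−9→G=0. Hits: 0.
Heap C: need g' = 3⊕5 = 6. Options: 25−1→G=2, 25−2→G=1, 25−7→G=2, 25−8→G=1, 25−9→G=0. Hits: 0.

1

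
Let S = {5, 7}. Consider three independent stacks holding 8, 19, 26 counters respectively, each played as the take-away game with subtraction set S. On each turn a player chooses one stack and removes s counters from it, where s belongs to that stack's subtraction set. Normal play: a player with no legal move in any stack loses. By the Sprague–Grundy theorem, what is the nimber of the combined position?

All stacks use S = {5, 7}:
G(0) = 0
G(1) = mex{} = 0
G(2) = mex{} = 0
G(3) = mex{} = 0
G(4) = mex{} = 0
G(5) = mex{0} = 1
G(6) = mex{0} = 1
G(7) = mex{0,0} = 1
G(8) = mex{0,0} = 1
G(9) = mex{0,0} = 1
G(10) = mex{1,0} = 2
G(11) = mex{1,0} = 2
G(12) = mex{1,1} = 0
G(13) = mex{1,1} = 0
G(14) = mex{1,1} = 0
G(15) = mex{2,1} = 0
G(16) = mex{2,1} = 0
G(17) = mex{0,2} = 1
G(18) = mex{0,2} = 1
G(19) = mex{0,0} = 1
G(20) = mex{0,0} = 1
G(21) = mex{0,0} = 1
G(22) = mex{1,0} = 2
G(23) = mex{1,0} = 2
G(24) = mex{1,1} = 0
G(25) = mex{1,1} = 0
G(26) = mex{1,1} = 0
Stack A: G(8) = 1.
Stack B: G(19) = 1.
Stack C: G(26) = 0.
Combined Grundy value = 1 ⊕ 1 ⊕ 0 = 0.

0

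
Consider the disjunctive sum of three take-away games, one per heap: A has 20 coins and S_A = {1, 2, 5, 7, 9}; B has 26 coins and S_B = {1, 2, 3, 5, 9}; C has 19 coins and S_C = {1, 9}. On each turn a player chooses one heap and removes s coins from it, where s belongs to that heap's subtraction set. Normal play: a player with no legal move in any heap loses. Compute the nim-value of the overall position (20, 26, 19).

Heap A, S = {1, 2, 5, 7, 9}:
n :  0  1  2  3  4  5  6  7  8  9 10 11 12 13 14 15 16 17 18 19 20
G :  0  1  2  0  1  2  0  1  2  3  4  5  3  4  0  1  2  0  1  2  0
G_A(20) = 0.
Heap B, S = {1, 2, 3, 5, 9}:
n :  0  1  2  3  4  5  6  7  8  9 10 11 12 13 14 15 16 17 18 19 20 21 22 23 24 25 26
G :  0  1  2  3  0  1  2  3  0  1  2  3  0  1  2  3  0  1  2  3  0  1  2  3  0  1  2
G_B(26) = 2.
Heap C, S = {1, 9}:
G(0) = 0
G(1) = mex{0} = 1
G(2) = mex{1} = 0
G(3) = mex{0} = 1
G(4) = mex{1} = 0
G(5) = mex{0} = 1
G(6) = mex{1} = 0
G(7) = mex{0} = 1
G(8) = mex{1} = 0
G(9) = mex{0,0} = 1
G(10) = mex{1,1} = 0
G(11) = mex{0,0} = 1
G(12) = mex{1,1} = 0
G(13) = mex{0,0} = 1
G(14) = mex{1,1} = 0
G(15) = mex{0,0} = 1
G(16) = mex{1,1} = 0
G(17) = mex{0,0} = 1
G(18) = mex{1,1} = 0
G(19) = mex{0,0} = 1
G_C(19) = 1.
Combined Grundy value = 0 ⊕ 2 ⊕ 1 = 3.

3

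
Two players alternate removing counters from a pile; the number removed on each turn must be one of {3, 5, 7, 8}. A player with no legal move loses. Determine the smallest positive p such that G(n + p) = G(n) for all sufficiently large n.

11

G(0) = 0
G(1) = mex{} = 0
G(2) = mex{} = 0
G(3) = mex{0} = 1
G(4) = mex{0} = 1
G(5) = mex{0,0} = 1
G(6) = mex{1,0} = 2
G(7) = mex{1,0,0} = 2
G(8) = mex{1,1,0,0} = 2
G(9) = mex{2,1,0,0} = 3
G(10) = mex{2,1,1,0} = 3
G(11) = mex{2,2,1,1} = 0
G(12) = mex{3,2,1,1} = 0
G(13) = mex{3,2,2,1} = 0
G(14) = mex{0,3,2,2} = 1
G(15) = mex{0,3,2,2} = 1
G(16) = mex{0,0,3,2} = 1
G(17) = mex{1,0,3,3} = 2
G(18) = mex{1,0,0,3} = 2
G(19) = mex{1,1,0,0} = 2
G(20) = mex{2,1,0,0} = 3
G(21) = mex{2,1,1,0} = 3
G(22) = mex{2,2,1,1} = 0
G(23) = mex{3,2,1,1} = 0
G(n+11) = G(n) holds for n = 0,…,7 (a full window of length max(S) = 8), so the sequence is purely periodic with period 11.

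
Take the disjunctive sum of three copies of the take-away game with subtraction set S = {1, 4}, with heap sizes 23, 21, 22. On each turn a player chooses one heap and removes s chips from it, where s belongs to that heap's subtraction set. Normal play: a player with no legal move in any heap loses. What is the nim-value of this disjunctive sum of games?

0

All heaps use S = {1, 4}:
n :  0  1  2  3  4  5  6  7  8  9 10 11 12 13 14 15 16 17 18 19 20 21 22 23
G :  0  1  0  1  2  0  1  0  1  2  0  1  0  1  2  0  1  0  1  2  0  1  0  1
Heap A: G(23) = 1.
Heap B: G(21) = 1.
Heap C: G(22) = 0.
Combined Grundy value = 1 ⊕ 1 ⊕ 0 = 0.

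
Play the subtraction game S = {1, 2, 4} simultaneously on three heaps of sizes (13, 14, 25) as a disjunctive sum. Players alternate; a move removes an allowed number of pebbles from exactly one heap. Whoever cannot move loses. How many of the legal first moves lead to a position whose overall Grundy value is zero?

1

All heaps use S = {1, 2, 4}:
G(0) = 0
G(1) = mex{0} = 1
G(2) = mex{1,0} = 2
G(3) = mex{2,1} = 0
G(4) = mex{0,2,0} = 1
G(5) = mex{1,0,1} = 2
G(6) = mex{2,1,2} = 0
G(7) = mex{0,2,0} = 1
G(8) = mex{1,0,1} = 2
G(9) = mex{2,1,2} = 0
G(10) = mex{0,2,0} = 1
G(11) = mex{1,0,1} = 2
G(12) = mex{2,1,2} = 0
G(13) = mex{0,2,0} = 1
G(14) = mex{1,0,1} = 2
G(15) = mex{2,1,2} = 0
G(16) = mex{0,2,0} = 1
G(17) = mex{1,0,1} = 2
G(18) = mex{2,1,2} = 0
G(19) = mex{0,2,0} = 1
G(20) = mex{1,0,1} = 2
G(21) = mex{2,1,2} = 0
G(22) = mex{0,2,0} = 1
G(23) = mex{1,0,1} = 2
G(24) = mex{2,1,2} = 0
G(25) = mex{0,2,0} = 1
Heap A: G(13) = 1.
Heap B: G(14) = 2.
Heap C: G(25) = 1.
Combined Grundy value = 1 ⊕ 2 ⊕ 1 = 2.
A winning move leaves total XOR = 0, i.e. changes one component's Grundy value g to g ⊕ X where X is the current total.
Heap A: need g' = 1⊕2 = 3. Options: 13−1→G=0, 13−2→G=2, 13−4→G=0. Hits: 0.
Heap B: need g' = 2⊕2 = 0. Options: 14−1→G=1, 14−2→G=0, 14−4→G=1. Hits: 1.
Heap C: need g' = 1⊕2 = 3. Options: 25−1→G=0, 25−2→G=2, 25−4→G=0. Hits: 0.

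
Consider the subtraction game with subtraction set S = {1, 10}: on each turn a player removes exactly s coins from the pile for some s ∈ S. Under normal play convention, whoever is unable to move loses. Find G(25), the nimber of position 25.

1

n :  0  1  2  3  4  5  6  7  8  9 10 11 12 13 14 15 16 17 18 19 20 21 22 23 24 25
G :  0  1  0  1  0  1  0  1  0  1  2  0  1  0  1  0  1  0  1  0  1  2  0  1  0  1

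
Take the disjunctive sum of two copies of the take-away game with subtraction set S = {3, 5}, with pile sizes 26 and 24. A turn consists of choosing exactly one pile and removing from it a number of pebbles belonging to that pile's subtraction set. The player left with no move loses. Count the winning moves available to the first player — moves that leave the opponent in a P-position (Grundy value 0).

0

All piles use S = {3, 5}:
G(0) = 0
G(1) = mex{} = 0
G(2) = mex{} = 0
G(3) = mex{0} = 1
G(4) = mex{0} = 1
G(5) = mex{0,0} = 1
G(6) = mex{1,0} = 2
G(7) = mex{1,0} = 2
G(8) = mex{1,1} = 0
G(9) = mex{2,1} = 0
G(10) = mex{2,1} = 0
G(11) = mex{0,2} = 1
G(12) = mex{0,2} = 1
G(13) = mex{0,0} = 1
G(14) = mex{1,0} = 2
G(15) = mex{1,0} = 2
G(16) = mex{1,1} = 0
G(17) = mex{2,1} = 0
G(18) = mex{2,1} = 0
G(19) = mex{0,2} = 1
G(20) = mex{0,2} = 1
G(21) = mex{0,0} = 1
G(22) = mex{1,0} = 2
G(23) = mex{1,0} = 2
G(24) = mex{1,1} = 0
G(25) = mex{2,1} = 0
G(26) = mex{2,1} = 0
Pile A: G(26) = 0.
Pile B: G(24) = 0.
Combined Grundy value = 0 ⊕ 0 = 0.
A winning move leaves total XOR = 0, i.e. changes one component's Grundy value g to g ⊕ X where X is the current total.
Pile A: target g' = 0⊕0 = 0, but every legal move changes the Grundy value (mex property), so 0 moves.
Pile B: target g' = 0⊕0 = 0, but every legal move changes the Grundy value (mex property), so 0 moves.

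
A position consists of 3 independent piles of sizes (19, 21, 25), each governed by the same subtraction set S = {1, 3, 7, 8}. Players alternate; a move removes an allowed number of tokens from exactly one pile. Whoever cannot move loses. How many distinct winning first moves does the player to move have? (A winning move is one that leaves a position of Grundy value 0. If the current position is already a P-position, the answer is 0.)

All piles use S = {1, 3, 7, 8}:
n :  0  1  2  3  4  5  6  7  8  9 10 11 12 13 14 15 16 17 18 19 20 21 22 23 24 25
G :  0  1  0  1  0  1  0  1  2  3  2  3  2  3  2  0  1  0  1  0  1  0  1  2  3  2
Pile A: G(19) = 0.
Pile B: G(21) = 0.
Pile C: G(25) = 2.
Combined Grundy value = 0 ⊕ 0 ⊕ 2 = 2.
A winning move leaves total XOR = 0, i.e. changes one component's Grundy value g to g ⊕ X where X is the current total.
Pile A: need g' = 0⊕2 = 2. Options: 19−1→G=1, 19−3→G=1, 19−7→G=2, 19−8→G=3. Hits: 1.
Pile B: need g' = 0⊕2 = 2. Options: 21−1→G=1, 21−3→G=1, 21−7→G=2, 21−8→G=3. Hits: 1.
Pile C: need g' = 2⊕2 = 0. Options: 25−1→G=3, 25−3→G=1, 25−7→G=1, 25−8→G=0. Hits: 1.

3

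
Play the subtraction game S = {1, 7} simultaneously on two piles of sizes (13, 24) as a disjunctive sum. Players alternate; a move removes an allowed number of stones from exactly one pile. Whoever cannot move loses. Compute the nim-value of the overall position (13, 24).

All piles use S = {1, 7}:
n :  0  1  2  3  4  5  6  7  8  9 10 11 12 13 14 15 16 17 18 19 20 21 22 23 24
G :  0  1  0  1  0  1  0  1  0  1  0  1  0  1  0  1  0  1  0  1  0  1  0  1  0
Pile A: G(13) = 1.
Pile B: G(24) = 0.
Combined Grundy value = 1 ⊕ 0 = 1.

1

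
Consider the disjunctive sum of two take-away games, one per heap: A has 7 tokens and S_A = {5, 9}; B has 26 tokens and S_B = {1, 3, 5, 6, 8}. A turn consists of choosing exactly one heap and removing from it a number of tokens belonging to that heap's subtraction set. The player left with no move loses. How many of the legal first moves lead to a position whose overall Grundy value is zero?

Heap A, S = {5, 9}:
n : 0 1 2 3 4 5 6 7
G : 0 0 0 0 0 1 1 1
G_A(7) = 1.
Heap B, S = {1, 3, 5, 6, 8}:
n :  0  1  2  3  4  5  6  7  8  9 10 11 12 13 14 15 16 17 18 19 20 21 22 23 24 25 26
G :  0  1  0  1  0  1  2  3  2  3  2  0  1  0  1  0  1  2  3  2  3  2  0  1  0  1  0
G_B(26) = 0.
Combined Grundy value = 1 ⊕ 0 = 1.
A winning move leaves total XOR = 0, i.e. changes one component's Grundy value g to g ⊕ X where X is the current total.
Heap A: need g' = 1⊕1 = 0. Options: 7−5→G=0. Hits: 1.
Heap B: need g' = 0⊕1 = 1. Options: 26−1→G=1, 26−3→G=1, 26−5→G=2, 26−6→G=3, 26−8→G=3. Hits: 2.

3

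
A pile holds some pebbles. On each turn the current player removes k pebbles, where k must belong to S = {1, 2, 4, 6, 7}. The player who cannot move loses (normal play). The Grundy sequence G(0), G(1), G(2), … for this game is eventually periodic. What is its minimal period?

8

G(0) = 0
G(1) = mex{0} = 1
G(2) = mex{1,0} = 2
G(3) = mex{2,1} = 0
G(4) = mex{0,2,0} = 1
G(5) = mex{1,0,1} = 2
G(6) = mex{2,1,2,0} = 3
G(7) = mex{3,2,0,1,0} = 4
G(8) = mex{4,3,1,2,1} = 0
G(9) = mex{0,4,2,0,2} = 1
G(10) = mex{1,0,3,1,0} = 2
G(11) = mex{2,1,4,2,1} = 0
G(12) = mex{0,2,0,3,2} = 1
G(13) = mex{1,0,1,4,3} = 2
G(14) = mex{2,1,2,0,4} = 3
G(15) = mex{3,2,0,1,0} = 4
G(16) = mex{4,3,1,2,1} = 0
G(17) = mex{0,4,2,0,2} = 1
G(n+8) = G(n) holds for n = 0,…,6 (a full window of length max(S) = 7), so the sequence is purely periodic with period 8.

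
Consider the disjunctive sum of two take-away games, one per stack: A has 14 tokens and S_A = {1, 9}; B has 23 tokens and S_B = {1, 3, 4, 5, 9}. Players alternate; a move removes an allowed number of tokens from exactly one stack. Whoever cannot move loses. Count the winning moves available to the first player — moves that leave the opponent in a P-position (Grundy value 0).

1

Stack A, S = {1, 9}:
n :  0  1  2  3  4  5  6  7  8  9 10 11 12 13 14
G :  0  1  0  1  0  1  0  1  0  1  0  1  0  1  0
G_A(14) = 0.
Stack B, S = {1, 3, 4, 5, 9}:
n :  0  1  2  3  4  5  6  7  8  9 10 11 12 13 14 15 16 17 18 19 20 21 22 23
G :  0  1  0  1  2  3  2  3  0  1  0  1  2  3  2  3  0  1  0  1  2  3  2  3
G_B(23) = 3.
Combined Grundy value = 0 ⊕ 3 = 3.
A winning move leaves total XOR = 0, i.e. changes one component's Grundy value g to g ⊕ X where X is the current total.
Stack A: need g' = 0⊕3 = 3. Options: 14−1→G=1, 14−9→G=1. Hits: 0.
Stack B: need g' = 3⊕3 = 0. Options: 23−1→G=2, 23−3→G=2, 23−4→G=1, 23−5→G=0, 23−9→G=2. Hits: 1.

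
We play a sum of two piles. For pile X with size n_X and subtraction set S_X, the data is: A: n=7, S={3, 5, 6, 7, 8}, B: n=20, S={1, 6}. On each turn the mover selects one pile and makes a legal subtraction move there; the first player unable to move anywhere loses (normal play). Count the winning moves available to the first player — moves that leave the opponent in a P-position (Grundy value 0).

Pile A, S = {3, 5, 6, 7, 8}:
G(0) = 0
G(1) = mex{} = 0
G(2) = mex{} = 0
G(3) = mex{0} = 1
G(4) = mex{0} = 1
G(5) = mex{0,0} = 1
G(6) = mex{1,0,0} = 2
G(7) = mex{1,0,0,0} = 2
G_A(7) = 2.
Pile B, S = {1, 6}:
n :  0  1  2  3  4  5  6  7  8  9 10 11 12 13 14 15 16 17 18 19 20
G :  0  1  0  1  0  1  2  0  1  0  1  0  1  2  0  1  0  1  0  1  2
G_B(20) = 2.
Combined Grundy value = 2 ⊕ 2 = 0.
A winning move leaves total XOR = 0, i.e. changes one component's Grundy value g to g ⊕ X where X is the current total.
Pile A: target g' = 2⊕0 = 2, but every legal move changes the Grundy value (mex property), so 0 moves.
Pile B: target g' = 2⊕0 = 2, but every legal move changes the Grundy value (mex property), so 0 moves.

0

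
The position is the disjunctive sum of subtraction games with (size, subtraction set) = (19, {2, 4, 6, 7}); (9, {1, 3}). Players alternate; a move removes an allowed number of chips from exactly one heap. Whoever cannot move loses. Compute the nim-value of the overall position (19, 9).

Heap A, S = {2, 4, 6, 7}:
G(0) = 0
G(1) = mex{} = 0
G(2) = mex{0} = 1
G(3) = mex{0} = 1
G(4) = mex{1,0} = 2
G(5) = mex{1,0} = 2
G(6) = mex{2,1,0} = 3
G(7) = mex{2,1,0,0} = 3
G(8) = mex{3,2,1,0} = 4
G(9) = mex{3,2,1,1} = 0
G(10) = mex{4,3,2,1} = 0
G(11) = mex{0,3,2,2} = 1
G(12) = mex{0,4,3,2} = 1
G(13) = mex{1,0,3,3} = 2
G(14) = mex{1,0,4,3} = 2
G(15) = mex{2,1,0,4} = 3
G(16) = mex{2,1,0,0} = 3
G(17) = mex{3,2,1,0} = 4
G(18) = mex{3,2,1,1} = 0
G(19) = mex{4,3,2,1} = 0
G_A(19) = 0.
Heap B, S = {1, 3}:
n : 0 1 2 3 4 5 6 7 8 9
G : 0 1 0 1 0 1 0 1 0 1
G_B(9) = 1.
Combined Grundy value = 0 ⊕ 1 = 1.

1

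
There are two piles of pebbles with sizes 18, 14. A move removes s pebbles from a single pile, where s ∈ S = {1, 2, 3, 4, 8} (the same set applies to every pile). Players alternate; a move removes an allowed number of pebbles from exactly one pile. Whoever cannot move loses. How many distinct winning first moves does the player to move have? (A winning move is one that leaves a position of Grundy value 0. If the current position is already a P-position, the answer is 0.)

2

All piles use S = {1, 2, 3, 4, 8}:
G(0) = 0
G(1) = mex{0} = 1
G(2) = mex{1,0} = 2
G(3) = mex{2,1,0} = 3
G(4) = mex{3,2,1,0} = 4
G(5) = mex{4,3,2,1} = 0
G(6) = mex{0,4,3,2} = 1
G(7) = mex{1,0,4,3} = 2
G(8) = mex{2,1,0,4,0} = 3
G(9) = mex{3,2,1,0,1} = 4
G(10) = mex{4,3,2,1,2} = 0
G(11) = mex{0,4,3,2,3} = 1
G(12) = mex{1,0,4,3,4} = 2
G(13) = mex{2,1,0,4,0} = 3
G(14) = mex{3,2,1,0,1} = 4
G(15) = mex{4,3,2,1,2} = 0
G(16) = mex{0,4,3,2,3} = 1
G(17) = mex{1,0,4,3,4} = 2
G(18) = mex{2,1,0,4,0} = 3
Pile A: G(18) = 3.
Pile B: G(14) = 4.
Combined Grundy value = 3 ⊕ 4 = 7.
A winning move leaves total XOR = 0, i.e. changes one component's Grundy value g to g ⊕ X where X is the current total.
Pile A: need g' = 3⊕7 = 4. Options: 18−1→G=2, 18−2→G=1, 18−3→G=0, 18−4→G=4, 18−8→G=0. Hits: 1.
Pile B: need g' = 4⊕7 = 3. Options: 14−1→G=3, 14−2→G=2, 14−3→G=1, 14−4→G=0, 14−8→G=1. Hits: 1.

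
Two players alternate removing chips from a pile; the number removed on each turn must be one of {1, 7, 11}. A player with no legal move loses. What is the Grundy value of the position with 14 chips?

0

G(0) = 0
G(1) = mex{0} = 1
G(2) = mex{1} = 0
G(3) = mex{0} = 1
G(4) = mex{1} = 0
G(5) = mex{0} = 1
G(6) = mex{1} = 0
G(7) = mex{0,0} = 1
G(8) = mex{1,1} = 0
G(9) = mex{0,0} = 1
G(10) = mex{1,1} = 0
G(11) = mex{0,0,0} = 1
G(12) = mex{1,1,1} = 0
G(13) = mex{0,0,0} = 1
G(14) = mex{1,1,1} = 0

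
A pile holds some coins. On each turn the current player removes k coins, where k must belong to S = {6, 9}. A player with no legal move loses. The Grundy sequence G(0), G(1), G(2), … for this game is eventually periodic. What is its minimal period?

15

G(0) = 0
G(1) = mex{} = 0
G(2) = mex{} = 0
G(3) = mex{} = 0
G(4) = mex{} = 0
G(5) = mex{} = 0
G(6) = mex{0} = 1
G(7) = mex{0} = 1
G(8) = mex{0} = 1
G(9) = mex{0,0} = 1
G(10) = mex{0,0} = 1
G(11) = mex{0,0} = 1
G(12) = mex{1,0} = 2
G(13) = mex{1,0} = 2
G(14) = mex{1,0} = 2
G(15) = mex{1,1} = 0
G(16) = mex{1,1} = 0
G(17) = mex{1,1} = 0
G(18) = mex{2,1} = 0
G(19) = mex{2,1} = 0
G(20) = mex{2,1} = 0
G(21) = mex{0,2} = 1
G(22) = mex{0,2} = 1
G(23) = mex{0,2} = 1
G(24) = mex{0,0} = 1
G(25) = mex{0,0} = 1
G(26) = mex{0,0} = 1
G(27) = mex{1,0} = 2
G(28) = mex{1,0} = 2
G(29) = mex{1,0} = 2
G(30) = mex{1,1} = 0
G(31) = mex{1,1} = 0
G(n+15) = G(n) holds for n = 0,…,8 (a full window of length max(S) = 9), so the sequence is purely periodic with period 15.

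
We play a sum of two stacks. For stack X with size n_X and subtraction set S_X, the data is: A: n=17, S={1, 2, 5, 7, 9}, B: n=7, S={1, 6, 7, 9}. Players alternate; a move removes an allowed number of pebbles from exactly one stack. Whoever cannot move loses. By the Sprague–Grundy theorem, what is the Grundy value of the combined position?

3

Stack A, S = {1, 2, 5, 7, 9}:
G(0) = 0
G(1) = mex{0} = 1
G(2) = mex{1,0} = 2
G(3) = mex{2,1} = 0
G(4) = mex{0,2} = 1
G(5) = mex{1,0,0} = 2
G(6) = mex{2,1,1} = 0
G(7) = mex{0,2,2,0} = 1
G(8) = mex{1,0,0,1} = 2
G(9) = mex{2,1,1,2,0} = 3
G(10) = mex{3,2,2,0,1} = 4
G(11) = mex{4,3,0,1,2} = 5
G(12) = mex{5,4,1,2,0} = 3
G(13) = mex{3,5,2,0,1} = 4
G(14) = mex{4,3,3,1,2} = 0
G(15) = mex{0,4,4,2,0} = 1
G(16) = mex{1,0,5,3,1} = 2
G(17) = mex{2,1,3,4,2} = 0
G_A(17) = 0.
Stack B, S = {1, 6, 7, 9}:
G(0) = 0
G(1) = mex{0} = 1
G(2) = mex{1} = 0
G(3) = mex{0} = 1
G(4) = mex{1} = 0
G(5) = mex{0} = 1
G(6) = mex{1,0} = 2
G(7) = mex{2,1,0} = 3
G_B(7) = 3.
Combined Grundy value = 0 ⊕ 3 = 3.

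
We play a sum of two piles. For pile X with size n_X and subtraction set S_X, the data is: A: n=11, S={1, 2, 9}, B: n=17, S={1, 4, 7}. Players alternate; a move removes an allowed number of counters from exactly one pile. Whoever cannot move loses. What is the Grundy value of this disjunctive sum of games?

0

Pile A, S = {1, 2, 9}:
n :  0  1  2  3  4  5  6  7  8  9 10 11
G :  0  1  2  0  1  2  0  1  2  3  0  1
G_A(11) = 1.
Pile B, S = {1, 4, 7}:
G(0) = 0
G(1) = mex{0} = 1
G(2) = mex{1} = 0
G(3) = mex{0} = 1
G(4) = mex{1,0} = 2
G(5) = mex{2,1} = 0
G(6) = mex{0,0} = 1
G(7) = mex{1,1,0} = 2
G(8) = mex{2,2,1} = 0
G(9) = mex{0,0,0} = 1
G(10) = mex{1,1,1} = 0
G(11) = mex{0,2,2} = 1
G(12) = mex{1,0,0} = 2
G(13) = mex{2,1,1} = 0
G(14) = mex{0,0,2} = 1
G(15) = mex{1,1,0} = 2
G(16) = mex{2,2,1} = 0
G(17) = mex{0,0,0} = 1
G_B(17) = 1.
Combined Grundy value = 1 ⊕ 1 = 0.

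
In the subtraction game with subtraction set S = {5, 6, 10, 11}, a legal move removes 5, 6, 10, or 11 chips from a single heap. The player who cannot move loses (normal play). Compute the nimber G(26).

2

n :  0  1  2  3  4  5  6  7  8  9 10 11 12 13 14 15 16 17 18 19 20 21 22 23 24 25 26
G :  0  0  0  0  0  1  1  1  1  1  2  2  2  2  2  3  0  0  0  0  0  1  1  1  1  1  2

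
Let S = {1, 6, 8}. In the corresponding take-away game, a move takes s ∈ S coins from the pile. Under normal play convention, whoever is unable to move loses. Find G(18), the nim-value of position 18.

0

n :  0  1  2  3  4  5  6  7  8  9 10 11 12 13 14 15 16 17 18
G :  0  1  0  1  0  1  2  0  1  0  1  0  1  2  0  1  0  1  0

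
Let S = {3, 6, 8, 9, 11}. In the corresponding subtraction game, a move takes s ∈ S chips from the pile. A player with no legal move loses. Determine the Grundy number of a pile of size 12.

G(0) = 0
G(1) = mex{} = 0
G(2) = mex{} = 0
G(3) = mex{0} = 1
G(4) = mex{0} = 1
G(5) = mex{0} = 1
G(6) = mex{1,0} = 2
G(7) = mex{1,0} = 2
G(8) = mex{1,0,0} = 2
G(9) = mex{2,1,0,0} = 3
G(10) = mex{2,1,0,0} = 3
G(11) = mex{2,1,1,0,0} = 3
G(12) = mex{3,2,1,1,0} = 4

4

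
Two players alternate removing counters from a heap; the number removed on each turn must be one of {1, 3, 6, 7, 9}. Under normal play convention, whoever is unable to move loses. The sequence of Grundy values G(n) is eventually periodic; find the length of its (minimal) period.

12

G(0) = 0
G(1) = mex{0} = 1
G(2) = mex{1} = 0
G(3) = mex{0,0} = 1
G(4) = mex{1,1} = 0
G(5) = mex{0,0} = 1
G(6) = mex{1,1,0} = 2
G(7) = mex{2,0,1,0} = 3
G(8) = mex{3,1,0,1} = 2
G(9) = mex{2,2,1,0,0} = 3
G(10) = mex{3,3,0,1,1} = 2
G(11) = mex{2,2,1,0,0} = 3
G(12) = mex{3,3,2,1,1} = 0
G(13) = mex{0,2,3,2,0} = 1
G(14) = mex{1,3,2,3,1} = 0
G(15) = mex{0,0,3,2,2} = 1
G(16) = mex{1,1,2,3,3} = 0
G(17) = mex{0,0,3,2,2} = 1
G(18) = mex{1,1,0,3,3} = 2
G(19) = mex{2,0,1,0,2} = 3
G(20) = mex{3,1,0,1,3} = 2
G(21) = mex{2,2,1,0,0} = 3
G(22) = mex{3,3,0,1,1} = 2
G(23) = mex{2,2,1,0,0} = 3
G(24) = mex{3,3,2,1,1} = 0
G(25) = mex{0,2,3,2,0} = 1
G(n+12) = G(n) holds for n = 0,…,8 (a full window of length max(S) = 9), so the sequence is purely periodic with period 12.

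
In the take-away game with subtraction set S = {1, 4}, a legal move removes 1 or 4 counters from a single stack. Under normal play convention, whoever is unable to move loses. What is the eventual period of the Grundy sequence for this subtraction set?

G(0) = 0
G(1) = mex{0} = 1
G(2) = mex{1} = 0
G(3) = mex{0} = 1
G(4) = mex{1,0} = 2
G(5) = mex{2,1} = 0
G(6) = mex{0,0} = 1
G(7) = mex{1,1} = 0
G(8) = mex{0,2} = 1
G(9) = mex{1,0} = 2
G(10) = mex{2,1} = 0
G(11) = mex{0,0} = 1
G(12) = mex{1,1} = 0
G(13) = mex{0,2} = 1
G(14) = mex{1,0} = 2
G(n+5) = G(n) holds for n = 0,…,3 (a full window of length max(S) = 4), so the sequence is purely periodic with period 5.

5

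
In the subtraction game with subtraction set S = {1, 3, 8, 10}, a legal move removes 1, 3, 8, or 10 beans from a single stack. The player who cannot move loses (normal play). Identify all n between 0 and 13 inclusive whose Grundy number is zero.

0, 2, 4, 6, 11, 13

n :  0  1  2  3  4  5  6  7  8  9 10 11 12 13
G :  0  1  0  1  0  1  0  1  2  3  2  0  1  0
P-positions are exactly the n with G(n) = 0.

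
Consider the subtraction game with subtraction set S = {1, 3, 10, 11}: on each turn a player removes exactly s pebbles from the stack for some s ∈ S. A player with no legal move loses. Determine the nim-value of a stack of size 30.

n :  0  1  2  3  4  5  6  7  8  9 10 11 12 13 14 15 16 17 18 19 20 21 22 23 24 25 26 27 28 29 30
G :  0  1  0  1  0  1  0  1  0  1  2  3  2  3  2  3  2  3  2  3  0  1  0  1  0  1  0  1  0  1  2

2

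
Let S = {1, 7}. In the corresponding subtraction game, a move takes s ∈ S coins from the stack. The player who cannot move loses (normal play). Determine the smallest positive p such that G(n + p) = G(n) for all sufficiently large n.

G(0) = 0
G(1) = mex{0} = 1
G(2) = mex{1} = 0
G(3) = mex{0} = 1
G(4) = mex{1} = 0
G(5) = mex{0} = 1
G(6) = mex{1} = 0
G(7) = mex{0,0} = 1
G(8) = mex{1,1} = 0
G(9) = mex{0,0} = 1
G(10) = mex{1,1} = 0
G(11) = mex{0,0} = 1
G(12) = mex{1,1} = 0
G(13) = mex{0,0} = 1
G(14) = mex{1,1} = 0
G(n+2) = G(n) holds for n = 0,…,6 (a full window of length max(S) = 7), so the sequence is purely periodic with period 2.

2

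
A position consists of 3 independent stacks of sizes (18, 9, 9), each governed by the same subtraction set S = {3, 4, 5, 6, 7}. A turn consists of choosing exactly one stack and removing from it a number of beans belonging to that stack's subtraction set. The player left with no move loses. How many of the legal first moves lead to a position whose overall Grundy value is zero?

8

All stacks use S = {3, 4, 5, 6, 7}:
n :  0  1  2  3  4  5  6  7  8  9 10 11 12 13 14 15 16 17 18
G :  0  0  0  1  1  1  2  2  2  3  0  0  0  1  1  1  2  2  2
Stack A: G(18) = 2.
Stack B: G(9) = 3.
Stack C: G(9) = 3.
Combined Grundy value = 2 ⊕ 3 ⊕ 3 = 2.
A winning move leaves total XOR = 0, i.e. changes one component's Grundy value g to g ⊕ X where X is the current total.
Stack A: need g' = 2⊕2 = 0. Options: 18−3→G=1, 18−4→G=1, 18−5→G=1, 18−6→G=0, 18−7→G=0. Hits: 2.
Stack B: need g' = 3⊕2 = 1. Options: 9−3→G=2, 9−4→G=1, 9−5→G=1, 9−6→G=1, 9−7→G=0. Hits: 3.
Stack C: need g' = 3⊕2 = 1. Options: 9−3→G=2, 9−4→G=1, 9−5→G=1, 9−6→G=1, 9−7→G=0. Hits: 3.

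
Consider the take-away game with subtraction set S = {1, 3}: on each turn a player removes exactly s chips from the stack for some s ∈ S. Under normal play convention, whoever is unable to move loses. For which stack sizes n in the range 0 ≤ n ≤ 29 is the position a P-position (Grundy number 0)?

G(0) = 0
G(1) = mex{0} = 1
G(2) = mex{1} = 0
G(3) = mex{0,0} = 1
G(4) = mex{1,1} = 0
G(5) = mex{0,0} = 1
G(6) = mex{1,1} = 0
G(7) = mex{0,0} = 1
G(8) = mex{1,1} = 0
G(9) = mex{0,0} = 1
G(10) = mex{1,1} = 0
G(11) = mex{0,0} = 1
G(12) = mex{1,1} = 0
G(13) = mex{0,0} = 1
G(14) = mex{1,1} = 0
G(15) = mex{0,0} = 1
G(16) = mex{1,1} = 0
G(17) = mex{0,0} = 1
G(18) = mex{1,1} = 0
G(19) = mex{0,0} = 1
G(20) = mex{1,1} = 0
G(21) = mex{0,0} = 1
G(22) = mex{1,1} = 0
G(23) = mex{0,0} = 1
G(24) = mex{1,1} = 0
G(25) = mex{0,0} = 1
G(26) = mex{1,1} = 0
G(27) = mex{0,0} = 1
G(28) = mex{1,1} = 0
G(29) = mex{0,0} = 1
P-positions are exactly the n with G(n) = 0.

0, 2, 4, 6, 8, 10, 12, 14, 16, 18, 20, 22, 24, 26, 28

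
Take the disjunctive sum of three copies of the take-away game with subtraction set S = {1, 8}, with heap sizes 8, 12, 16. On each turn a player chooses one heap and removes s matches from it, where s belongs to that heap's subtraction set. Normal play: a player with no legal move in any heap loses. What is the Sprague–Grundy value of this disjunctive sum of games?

All heaps use S = {1, 8}:
n :  0  1  2  3  4  5  6  7  8  9 10 11 12 13 14 15 16
G :  0  1  0  1  0  1  0  1  2  0  1  0  1  0  1  0  1
Heap A: G(8) = 2.
Heap B: G(12) = 1.
Heap C: G(16) = 1.
Combined Grundy value = 2 ⊕ 1 ⊕ 1 = 2.

2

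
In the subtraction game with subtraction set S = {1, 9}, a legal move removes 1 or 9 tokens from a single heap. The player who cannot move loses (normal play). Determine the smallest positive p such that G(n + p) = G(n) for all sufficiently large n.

n :  0  1  2  3  4  5  6  7  8  9 10 11 12 13 14
G :  0  1  0  1  0  1  0  1  0  1  0  1  0  1  0
G(n+2) = G(n) holds for n = 0,…,8 (a full window of length max(S) = 9), so the sequence is purely periodic with period 2.

2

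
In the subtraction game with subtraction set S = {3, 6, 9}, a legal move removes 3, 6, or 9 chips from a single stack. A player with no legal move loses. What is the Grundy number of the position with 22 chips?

G(0) = 0
G(1) = mex{} = 0
G(2) = mex{} = 0
G(3) = mex{0} = 1
G(4) = mex{0} = 1
G(5) = mex{0} = 1
G(6) = mex{1,0} = 2
G(7) = mex{1,0} = 2
G(8) = mex{1,0} = 2
G(9) = mex{2,1,0} = 3
G(10) = mex{2,1,0} = 3
G(11) = mex{2,1,0} = 3
G(12) = mex{3,2,1} = 0
G(13) = mex{3,2,1} = 0
G(14) = mex{3,2,1} = 0
G(15) = mex{0,3,2} = 1
G(16) = mex{0,3,2} = 1
G(17) = mex{0,3,2} = 1
G(18) = mex{1,0,3} = 2
G(19) = mex{1,0,3} = 2
G(20) = mex{1,0,3} = 2
G(21) = mex{2,1,0} = 3
G(22) = mex{2,1,0} = 3

3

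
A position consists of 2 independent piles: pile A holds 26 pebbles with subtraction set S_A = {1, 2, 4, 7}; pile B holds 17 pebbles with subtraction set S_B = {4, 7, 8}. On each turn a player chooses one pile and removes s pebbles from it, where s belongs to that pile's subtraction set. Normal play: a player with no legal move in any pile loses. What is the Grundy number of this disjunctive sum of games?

Pile A, S = {1, 2, 4, 7}:
G(0) = 0
G(1) = mex{0} = 1
G(2) = mex{1,0} = 2
G(3) = mex{2,1} = 0
G(4) = mex{0,2,0} = 1
G(5) = mex{1,0,1} = 2
G(6) = mex{2,1,2} = 0
G(7) = mex{0,2,0,0} = 1
G(8) = mex{1,0,1,1} = 2
G(9) = mex{2,1,2,2} = 0
G(10) = mex{0,2,0,0} = 1
G(11) = mex{1,0,1,1} = 2
G(12) = mex{2,1,2,2} = 0
G(13) = mex{0,2,0,0} = 1
G(14) = mex{1,0,1,1} = 2
G(15) = mex{2,1,2,2} = 0
G(16) = mex{0,2,0,0} = 1
G(17) = mex{1,0,1,1} = 2
G(18) = mex{2,1,2,2} = 0
G(19) = mex{0,2,0,0} = 1
G(20) = mex{1,0,1,1} = 2
G(21) = mex{2,1,2,2} = 0
G(22) = mex{0,2,0,0} = 1
G(23) = mex{1,0,1,1} = 2
G(24) = mex{2,1,2,2} = 0
G(25) = mex{0,2,0,0} = 1
G(26) = mex{1,0,1,1} = 2
G_A(26) = 2.
Pile B, S = {4, 7, 8}:
G(0) = 0
G(1) = mex{} = 0
G(2) = mex{} = 0
G(3) = mex{} = 0
G(4) = mex{0} = 1
G(5) = mex{0} = 1
G(6) = mex{0} = 1
G(7) = mex{0,0} = 1
G(8) = mex{1,0,0} = 2
G(9) = mex{1,0,0} = 2
G(10) = mex{1,0,0} = 2
G(11) = mex{1,1,0} = 2
G(12) = mex{2,1,1} = 0
G(13) = mex{2,1,1} = 0
G(14) = mex{2,1,1} = 0
G(15) = mex{2,2,1} = 0
G(16) = mex{0,2,2} = 1
G(17) = mex{0,2,2} = 1
G_B(17) = 1.
Combined Grundy value = 2 ⊕ 1 = 3.

3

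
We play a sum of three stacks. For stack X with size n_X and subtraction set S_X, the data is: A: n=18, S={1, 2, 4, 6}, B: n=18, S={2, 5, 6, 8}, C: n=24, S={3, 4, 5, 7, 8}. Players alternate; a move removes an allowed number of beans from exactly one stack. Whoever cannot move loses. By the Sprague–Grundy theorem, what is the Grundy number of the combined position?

2

Stack A, S = {1, 2, 4, 6}:
G(0) = 0
G(1) = mex{0} = 1
G(2) = mex{1,0} = 2
G(3) = mex{2,1} = 0
G(4) = mex{0,2,0} = 1
G(5) = mex{1,0,1} = 2
G(6) = mex{2,1,2,0} = 3
G(7) = mex{3,2,0,1} = 4
G(8) = mex{4,3,1,2} = 0
G(9) = mex{0,4,2,0} = 1
G(10) = mex{1,0,3,1} = 2
G(11) = mex{2,1,4,2} = 0
G(12) = mex{0,2,0,3} = 1
G(13) = mex{1,0,1,4} = 2
G(14) = mex{2,1,2,0} = 3
G(15) = mex{3,2,0,1} = 4
G(16) = mex{4,3,1,2} = 0
G(17) = mex{0,4,2,0} = 1
G(18) = mex{1,0,3,1} = 2
G_A(18) = 2.
Stack B, S = {2, 5, 6, 8}:
G(0) = 0
G(1) = mex{} = 0
G(2) = mex{0} = 1
G(3) = mex{0} = 1
G(4) = mex{1} = 0
G(5) = mex{1,0} = 2
G(6) = mex{0,0,0} = 1
G(7) = mex{2,1,0} = 3
G(8) = mex{1,1,1,0} = 2
G(9) = mex{3,0,1,0} = 2
G(10) = mex{2,2,0,1} = 3
G(11) = mex{2,1,2,1} = 0
G(12) = mex{3,3,1,0} = 2
G(13) = mex{0,2,3,2} = 1
G(14) = mex{2,2,2,1} = 0
G(15) = mex{1,3,2,3} = 0
G(16) = mex{0,0,3,2} = 1
G(17) = mex{0,2,0,2} = 1
G(18) = mex{1,1,2,3} = 0
G_B(18) = 0.
Stack C, S = {3, 4, 5, 7, 8}:
n :  0  1  2  3  4  5  6  7  8  9 10 11 12 13 14 15 16 17 18 19 20 21 22 23 24
G :  0  0  0  1  1  1  2  2  2  3  3  0  0  0  1  1  1  2  2  2  3  3  0  0  0
G_C(24) = 0.
Combined Grundy value = 2 ⊕ 0 ⊕ 0 = 2.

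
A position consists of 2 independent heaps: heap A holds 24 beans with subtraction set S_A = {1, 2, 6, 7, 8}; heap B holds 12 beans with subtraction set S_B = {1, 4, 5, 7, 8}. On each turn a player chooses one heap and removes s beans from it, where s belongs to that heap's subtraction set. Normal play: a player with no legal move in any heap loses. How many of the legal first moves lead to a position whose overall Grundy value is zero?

2

Heap A, S = {1, 2, 6, 7, 8}:
G(0) = 0
G(1) = mex{0} = 1
G(2) = mex{1,0} = 2
G(3) = mex{2,1} = 0
G(4) = mex{0,2} = 1
G(5) = mex{1,0} = 2
G(6) = mex{2,1,0} = 3
G(7) = mex{3,2,1,0} = 4
G(8) = mex{4,3,2,1,0} = 5
G(9) = mex{5,4,0,2,1} = 3
G(10) = mex{3,5,1,0,2} = 4
G(11) = mex{4,3,2,1,0} = 5
G(12) = mex{5,4,3,2,1} = 0
G(13) = mex{0,5,4,3,2} = 1
G(14) = mex{1,0,5,4,3} = 2
G(15) = mex{2,1,3,5,4} = 0
G(16) = mex{0,2,4,3,5} = 1
G(17) = mex{1,0,5,4,3} = 2
G(18) = mex{2,1,0,5,4} = 3
G(19) = mex{3,2,1,0,5} = 4
G(20) = mex{4,3,2,1,0} = 5
G(21) = mex{5,4,0,2,1} = 3
G(22) = mex{3,5,1,0,2} = 4
G(23) = mex{4,3,2,1,0} = 5
G(24) = mex{5,4,3,2,1} = 0
G_A(24) = 0.
Heap B, S = {1, 4, 5, 7, 8}:
G(0) = 0
G(1) = mex{0} = 1
G(2) = mex{1} = 0
G(3) = mex{0} = 1
G(4) = mex{1,0} = 2
G(5) = mex{2,1,0} = 3
G(6) = mex{3,0,1} = 2
G(7) = mex{2,1,0,0} = 3
G(8) = mex{3,2,1,1,0} = 4
G(9) = mex{4,3,2,0,1} = 5
G(10) = mex{5,2,3,1,0} = 4
G(11) = mex{4,3,2,2,1} = 0
G(12) = mex{0,4,3,3,2} = 1
G_B(12) = 1.
Combined Grundy value = 0 ⊕ 1 = 1.
A winning move leaves total XOR = 0, i.e. changes one component's Grundy value g to g ⊕ X where X is the current total.
Heap A: need g' = 0⊕1 = 1. Options: 24−1→G=5, 24−2→G=4, 24−6→G=3, 24−7→G=2, 24−8→G=1. Hits: 1.
Heap B: need g' = 1⊕1 = 0. Options: 12−1→G=0, 12−4→G=4, 12−5→G=3, 12−7→G=3, 12−8→G=2. Hits: 1.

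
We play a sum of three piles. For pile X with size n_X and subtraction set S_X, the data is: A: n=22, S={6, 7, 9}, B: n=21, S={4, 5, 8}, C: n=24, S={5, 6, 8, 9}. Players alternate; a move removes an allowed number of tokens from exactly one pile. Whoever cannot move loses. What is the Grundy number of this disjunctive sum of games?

1

Pile A, S = {6, 7, 9}:
n :  0  1  2  3  4  5  6  7  8  9 10 11 12 13 14 15 16 17 18 19 20 21 22
G :  0  0  0  0  0  0  1  1  1  1  1  1  2  2  2  0  0  0  0  0  0  1  1
G_A(22) = 1.
Pile B, S = {4, 5, 8}:
n :  0  1  2  3  4  5  6  7  8  9 10 11 12 13 14 15 16 17 18 19 20 21
G :  0  0  0  0  1  1  1  1  2  2  2  2  0  0  0  0  1  1  1  1  2  2
G_B(21) = 2.
Pile C, S = {5, 6, 8, 9}:
G(0) = 0
G(1) = mex{} = 0
G(2) = mex{} = 0
G(3) = mex{} = 0
G(4) = mex{} = 0
G(5) = mex{0} = 1
G(6) = mex{0,0} = 1
G(7) = mex{0,0} = 1
G(8) = mex{0,0,0} = 1
G(9) = mex{0,0,0,0} = 1
G(10) = mex{1,0,0,0} = 2
G(11) = mex{1,1,0,0} = 2
G(12) = mex{1,1,0,0} = 2
G(13) = mex{1,1,1,0} = 2
G(14) = mex{1,1,1,1} = 0
G(15) = mex{2,1,1,1} = 0
G(16) = mex{2,2,1,1} = 0
G(17) = mex{2,2,1,1} = 0
G(18) = mex{2,2,2,1} = 0
G(19) = mex{0,2,2,2} = 1
G(20) = mex{0,0,2,2} = 1
G(21) = mex{0,0,2,2} = 1
G(22) = mex{0,0,0,2} = 1
G(23) = mex{0,0,0,0} = 1
G(24) = mex{1,0,0,0} = 2
G_C(24) = 2.
Combined Grundy value = 1 ⊕ 2 ⊕ 2 = 1.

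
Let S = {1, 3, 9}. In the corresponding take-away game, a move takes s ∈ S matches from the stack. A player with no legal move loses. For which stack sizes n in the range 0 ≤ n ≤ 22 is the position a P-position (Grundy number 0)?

0, 2, 4, 6, 8, 10, 12, 14, 16, 18, 20, 22

G(0) = 0
G(1) = mex{0} = 1
G(2) = mex{1} = 0
G(3) = mex{0,0} = 1
G(4) = mex{1,1} = 0
G(5) = mex{0,0} = 1
G(6) = mex{1,1} = 0
G(7) = mex{0,0} = 1
G(8) = mex{1,1} = 0
G(9) = mex{0,0,0} = 1
G(10) = mex{1,1,1} = 0
G(11) = mex{0,0,0} = 1
G(12) = mex{1,1,1} = 0
G(13) = mex{0,0,0} = 1
G(14) = mex{1,1,1} = 0
G(15) = mex{0,0,0} = 1
G(16) = mex{1,1,1} = 0
G(17) = mex{0,0,0} = 1
G(18) = mex{1,1,1} = 0
G(19) = mex{0,0,0} = 1
G(20) = mex{1,1,1} = 0
G(21) = mex{0,0,0} = 1
G(22) = mex{1,1,1} = 0
P-positions are exactly the n with G(n) = 0.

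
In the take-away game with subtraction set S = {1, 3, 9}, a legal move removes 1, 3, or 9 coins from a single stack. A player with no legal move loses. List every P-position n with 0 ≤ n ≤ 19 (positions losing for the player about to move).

n :  0  1  2  3  4  5  6  7  8  9 10 11 12 13 14 15 16 17 18 19
G :  0  1  0  1  0  1  0  1  0  1  0  1  0  1  0  1  0  1  0  1
P-positions are exactly the n with G(n) = 0.

0, 2, 4, 6, 8, 10, 12, 14, 16, 18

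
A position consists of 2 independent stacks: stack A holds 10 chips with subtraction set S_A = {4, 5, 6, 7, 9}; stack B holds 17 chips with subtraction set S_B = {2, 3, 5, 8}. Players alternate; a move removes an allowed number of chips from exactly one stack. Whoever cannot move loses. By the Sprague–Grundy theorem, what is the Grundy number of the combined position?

2

Stack A, S = {4, 5, 6, 7, 9}:
n :  0  1  2  3  4  5  6  7  8  9 10
G :  0  0  0  0  1  1  1  1  2  2  2
G_A(10) = 2.
Stack B, S = {2, 3, 5, 8}:
G(0) = 0
G(1) = mex{} = 0
G(2) = mex{0} = 1
G(3) = mex{0,0} = 1
G(4) = mex{1,0} = 2
G(5) = mex{1,1,0} = 2
G(6) = mex{2,1,0} = 3
G(7) = mex{2,2,1} = 0
G(8) = mex{3,2,1,0} = 4
G(9) = mex{0,3,2,0} = 1
G(10) = mex{4,0,2,1} = 3
G(11) = mex{1,4,3,1} = 0
G(12) = mex{3,1,0,2} = 4
G(13) = mex{0,3,4,2} = 1
G(14) = mex{4,0,1,3} = 2
G(15) = mex{1,4,3,0} = 2
G(16) = mex{2,1,0,4} = 3
G(17) = mex{2,2,4,1} = 0
G_B(17) = 0.
Combined Grundy value = 2 ⊕ 0 = 2.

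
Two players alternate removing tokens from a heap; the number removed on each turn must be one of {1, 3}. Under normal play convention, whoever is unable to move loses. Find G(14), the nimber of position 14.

0

n :  0  1  2  3  4  5  6  7  8  9 10 11 12 13 14
G :  0  1  0  1  0  1  0  1  0  1  0  1  0  1  0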